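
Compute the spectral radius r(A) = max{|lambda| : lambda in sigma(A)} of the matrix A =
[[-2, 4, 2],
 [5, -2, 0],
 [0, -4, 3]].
r(A) ≈ 6.903

The eigenvalues of A are the roots of its characteristic polynomial. With M = A (coefficients from the trace, the sum of principal 2x2 minors, and det A):
  p(λ) = det(λ I - M) = λ^3 + λ^2 - 28λ + 88.
No integer candidate from the rational root theorem (±divisors of 88) is a root, so the roots are irrational. The cubic discriminant is Δ = -165200 < 0, so there is one real root and a complex-conjugate pair. p(-7) = -10 and p(-6) = 76 have opposite signs, so a root lies in (-7, -6); Newton's method refines it to λ ≈ -6.903. Dividing out (λ - (-6.903)) leaves approximately λ^2 - 5.903λ + 12.7481. For λ^2 - 5.903λ + 12.7481 the discriminant is -16.1473. It is negative, so the remaining roots are the complex-conjugate pair λ ≈ 2.9515 ± 2.0092i. Their product equals the constant term, so |λ|^2 ≈ 12.7481 and |λ| ≈ 3.5705.
Thus the eigenvalues (to 4 decimals) are -6.903 (modulus 6.903); 2.9515 ± 2.0092i (modulus 3.5705). The spectral radius is the largest modulus: r(A) ≈ 6.903. (Cross-check: r(A) ≤ ||A||_2 ≈ 7.1306; equality holds whenever A is normal, though it can also hold for some non-normal A.)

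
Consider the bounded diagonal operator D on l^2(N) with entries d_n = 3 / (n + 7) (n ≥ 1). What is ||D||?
||D|| = 3/8 (attained at n = 1)

For D diagonal, ||D|| = sup_n |d_n| = sup_n 3/(n + 7). This is positive and strictly decreasing in n, so the supremum is attained at n = 1: d_1 = 3/(1 + 7) = 3/8. Hence ||D|| = 3/8.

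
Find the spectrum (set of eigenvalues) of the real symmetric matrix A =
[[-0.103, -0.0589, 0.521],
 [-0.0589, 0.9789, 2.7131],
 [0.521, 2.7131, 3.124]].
sigma(A) ≈ {-1, 0, 5}

A is real symmetric, so its spectrum consists of real eigenvalues. Expanding the characteristic polynomial of the displayed matrix gives
  det(λ I - A) = p(λ) = λ^3 + (-4)λ^2 + (-5)λ + (0).
Solving p(λ) = 0 yields eigenvalues ≈ -1, 0, 5. (A is shown rounded to 4 decimals, so these recover the underlying integer eigenvalues to within that precision.)
Verification: the trace of A = 4 equals the sum of eigenvalues 4, and det(A) ≈ 0.0001 matches the eigenvalue product 0.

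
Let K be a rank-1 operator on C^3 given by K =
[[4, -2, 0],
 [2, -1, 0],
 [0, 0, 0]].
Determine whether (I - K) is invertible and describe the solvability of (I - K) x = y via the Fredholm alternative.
(I - K) is invertible (det(I - K) = -2 ≠ 0), so for every y in C^3 the equation (I - K) x = y has a unique solution.

K has rank 1, so it is an outer product K = u v^T: every row of K is a multiple of one row vector. Reading off the entries, u = (2, 1, 0) and v = (2, -1, 0) (row i of K equals u_i·v^T). A rank-one matrix u v^T satisfies K u = u (v·u) and kills the (2)-dimensional subspace v^⊥, so its characteristic polynomial is lambda^2 (lambda - v·u) with v·u = tr K = 3. Hence the eigenvalues of I - K are 1 (multiplicity 2) and 1 - (3) = -2, so det(I - K) = -2. (Direct check: I - K =
[[-3, 2, 0],
 [-2, 2, 0],
 [0, 0, 1]]
has determinant -2.) The finite-dimensional Fredholm alternative says: either (I - K) is invertible, or ker(I - K) ≠ {0} and then range(I - K) = ker((I - K)^*)^⊥, with dim ker(I - K) = dim ker((I - K)^*). Since det(I - K) ≠ 0, 1 is not an eigenvalue of K and ker(I - K) = {0}, so we are in the first case: for every y there is a unique x = (I - K)^(-1) y. Explicitly, by the Sherman–Morrison formula, (I - u v^T)^(-1) = I + u v^T/(1 - v·u), i.e. (I - K)^(-1) = I + K/(-2).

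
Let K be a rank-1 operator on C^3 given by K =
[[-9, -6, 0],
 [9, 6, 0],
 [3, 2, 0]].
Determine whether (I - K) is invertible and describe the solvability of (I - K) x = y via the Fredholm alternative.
(I - K) is invertible (det(I - K) = 4 ≠ 0), so for every y in C^3 the equation (I - K) x = y has a unique solution.

K has rank 1, so it is an outer product K = u v^T: every row of K is a multiple of one row vector. Reading off the entries, u = (3, -3, -1) and v = (-3, -2, 0) (row i of K equals u_i·v^T). A rank-one matrix u v^T satisfies K u = u (v·u) and kills the (2)-dimensional subspace v^⊥, so its characteristic polynomial is lambda^2 (lambda - v·u) with v·u = tr K = -3. Hence the eigenvalues of I - K are 1 (multiplicity 2) and 1 - (-3) = 4, so det(I - K) = 4. (Direct check: I - K =
[[10, 6, 0],
 [-9, -5, 0],
 [-3, -2, 1]]
has determinant 4.) The finite-dimensional Fredholm alternative says: either (I - K) is invertible, or ker(I - K) ≠ {0} and then range(I - K) = ker((I - K)^*)^⊥, with dim ker(I - K) = dim ker((I - K)^*). Since det(I - K) ≠ 0, 1 is not an eigenvalue of K and ker(I - K) = {0}, so we are in the first case: for every y there is a unique x = (I - K)^(-1) y. Explicitly, by the Sherman–Morrison formula, (I - u v^T)^(-1) = I + u v^T/(1 - v·u), i.e. (I - K)^(-1) = I + K/(4).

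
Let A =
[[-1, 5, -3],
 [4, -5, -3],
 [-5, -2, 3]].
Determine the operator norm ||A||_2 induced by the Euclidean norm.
||A||_2 ≈ 8.1895 (= sqrt(largest eigenvalue of A^T A))

||A||_2 = sigma_max(A) = sqrt(lambda_max(A^T A)). Form the symmetric matrix M = A^T A =
[[42, -15, -24],
 [-15, 54, -6],
 [-24, -6, 27]].
Its characteristic polynomial (trace, sum of principal 2x2 minors, determinant of M give the coefficients) is
  p(λ) = det(λ I - M) = λ^3 - 123λ^2 + 4023λ - 18225.
No integer candidate from the rational root theorem (±divisors of 18225) is a root, so the roots are irrational. The cubic discriminant is Δ = 2117680848 > 0, so there are three distinct real roots. p(5) = -1060 and p(6) = 1701 have opposite signs, so a root lies in (5, 6); Newton's method refines it to λ ≈ 5.3749. p(50) = 425 and p(51) = -324 have opposite signs, so a root lies in (50, 51); Newton's method refines it to λ ≈ 50.558. p(67) = -68 and p(68) = 1019 have opposite signs, so a root lies in (67, 68); Newton's method refines it to λ ≈ 67.0671. Check (Vieta): the three roots sum to 123, matching tr M = 123.
So the eigenvalues of A^T A are ≈ 5.3749, 50.558, 67.0671 (all ≥ 0, as they must be for A^T A). The largest is λ_max ≈ 67.0671, hence ||A||_2 = sqrt(λ_max) ≈ 8.1895.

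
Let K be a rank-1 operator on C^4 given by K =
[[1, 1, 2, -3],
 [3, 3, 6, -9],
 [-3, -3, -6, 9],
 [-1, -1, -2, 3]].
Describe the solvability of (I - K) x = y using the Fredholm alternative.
(I - K) is singular (det(I - K) = 0, i.e. 1 ∈ sigma(K)). (I - K) x = y is solvable iff y ⊥ ker((I - K)^*) = span{(1, 1, 2, -3)}, i.e. iff y_1 + y_2 + 2y_3 - 3y_4 = 0. When solvable, the solutions are x = y + c·(1, 3, -3, -1), c arbitrary (ker(I - K) = span{(1, 3, -3, -1)}, dimension 1).

K has rank 1, so it is an outer product K = u v^T: every row of K is a multiple of one row vector. Reading off the entries, u = (1, 3, -3, -1) and v = (1, 1, 2, -3) (row i of K equals u_i·v^T). A rank-one matrix u v^T satisfies K u = u (v·u) and kills the (3)-dimensional subspace v^⊥, so its characteristic polynomial is lambda^3 (lambda - v·u) with v·u = tr K = 1. Hence the eigenvalues of I - K are 1 (multiplicity 3) and 1 - (1) = 0, so det(I - K) = 0. (Direct check: I - K =
[[0, -1, -2, 3],
 [-3, -2, -6, 9],
 [3, 3, 7, -9],
 [1, 1, 2, -2]]
has determinant 0.) So 1 is an eigenvalue of K and (I - K) is not invertible. The finite-dimensional Fredholm alternative says: either (I - K) is invertible, or ker(I - K) ≠ {0} and then range(I - K) = ker((I - K)^*)^⊥, with dim ker(I - K) = dim ker((I - K)^*). We are in the second case, so we need both kernels. Kernel of I - K: (I - K) u = u - u (v·u) = u - u = 0, so ker(I - K) = span{u} = span{(1, 3, -3, -1)} (it is exactly 1-dimensional because rank(I - K) = 3). Kernel of the adjoint: K is real, so (I - K)^* = I - K^T = I - v u^T, and (I - v u^T) v = v - v (u·v) = 0; hence ker((I - K)^*) = span{v} = span{(1, 1, 2, -3)}. Therefore (I - K) x = y is solvable iff <y, v> = 0, i.e. iff y_1 + y_2 + 2y_3 - 3y_4 = 0. When this holds, K y = u (v·y) = 0, so (I - K) y = y and x = y is a particular solution; the full solution set is the line x = y + c·u = y + c·(1, 3, -3, -1), c ∈ C.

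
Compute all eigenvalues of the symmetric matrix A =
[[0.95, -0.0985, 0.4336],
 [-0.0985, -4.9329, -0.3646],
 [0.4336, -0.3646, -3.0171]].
sigma(A) ≈ {-5, -3, 1}

A is real symmetric, so its spectrum consists of real eigenvalues. Expanding the characteristic polynomial of the displayed matrix gives
  det(λ I - A) = p(λ) = λ^3 + (7)λ^2 + (7)λ + (-15).
Solving p(λ) = 0 yields eigenvalues ≈ -5, -3, 1. (A is shown rounded to 4 decimals, so these recover the underlying integer eigenvalues to within that precision.)
Verification: the trace of A = -7 equals the sum of eigenvalues -7, and det(A) ≈ 15.0005 matches the eigenvalue product 15.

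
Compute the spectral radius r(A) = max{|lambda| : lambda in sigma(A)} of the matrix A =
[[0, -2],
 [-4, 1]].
r(A) = (1 + sqrt(33))/2 ≈ 3.3723

The eigenvalues of A are the roots of its characteristic polynomial. With M = A (coefficients from the trace and determinant):
  p(λ) = det(λ I - M) = λ^2 - λ - 8.
For λ^2 - λ - 8 the discriminant is 33. It is nonnegative but not a perfect square, so the roots are real and irrational: λ = (1 ± sqrt(33))/2 ≈ 3.3723, -2.3723.
Thus the eigenvalues (to 4 decimals) are 3.3723 (modulus 3.3723); -2.3723 (modulus 2.3723). The spectral radius is the largest modulus: r(A) = (1 + sqrt(33))/2 ≈ 3.3723. (Cross-check: r(A) ≤ ||A||_2 ≈ 4.1594; equality holds whenever A is normal, though it can also hold for some non-normal A.)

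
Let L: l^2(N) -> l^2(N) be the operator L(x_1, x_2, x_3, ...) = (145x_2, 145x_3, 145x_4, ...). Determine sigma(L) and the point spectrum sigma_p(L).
sigma(L) = closed disk {z in C : |z| ≤ 145}; sigma_p(L) = open disk {z in C : |z| < 145}

Note L = 145·V where V is the unit left shift (V x)_k = x_{k+1}; so sigma(L) = 145·sigma(V) and ||L|| = 145||V||. ||L x||^2 = 21025sum_{k≥2} |x_k|^2 ≤ 21025||x||^2, with equality on {x : x_1 = 0}, so ||L|| = 145. For any lambda with |lambda| < 145, set r = lambda/145 (|r| < 1); the vector x = (1, r, r^2, ...) is in l^2 and satisfies L x = 145(r, r^2, ...) = lambda x, so lambda is an eigenvalue. On the boundary |lambda| = 145 the geometric series diverges, so no l^2 eigenvector exists, but these lambda lie in the approximate point spectrum. Hence sigma(L) is the closed disk of radius 145 and sigma_p(L) is the open disk.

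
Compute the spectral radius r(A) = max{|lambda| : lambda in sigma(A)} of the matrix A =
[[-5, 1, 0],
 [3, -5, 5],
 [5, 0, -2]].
r(A) ≈ 5.9946

The eigenvalues of A are the roots of its characteristic polynomial. With M = A (coefficients from the trace, the sum of principal 2x2 minors, and det A):
  p(λ) = det(λ I - M) = λ^3 + 12λ^2 + 42λ + 19.
No integer candidate from the rational root theorem (±divisors of 19) is a root, so the roots are irrational. The cubic discriminant is Δ = -11043 < 0, so there is one real root and a complex-conjugate pair. p(-1) = -12 and p(0) = 19 have opposite signs, so a root lies in (-1, 0); Newton's method refines it to λ ≈ -0.5287. Dividing out (λ - (-0.5287)) leaves approximately λ^2 + 11.4713λ + 35.9347. For λ^2 + 11.4713λ + 35.9347 the discriminant is -12.149. It is negative, so the remaining roots are the complex-conjugate pair λ ≈ -5.7356 ± 1.7428i. Their product equals the constant term, so |λ|^2 ≈ 35.9347 and |λ| ≈ 5.9946.
Thus the eigenvalues (to 4 decimals) are -0.5287 (modulus 0.5287); -5.7356 ± 1.7428i (modulus 5.9946). The spectral radius is the largest modulus: r(A) ≈ 5.9946. (Cross-check: r(A) ≤ ||A||_2 ≈ 8.629; equality holds whenever A is normal, though it can also hold for some non-normal A.)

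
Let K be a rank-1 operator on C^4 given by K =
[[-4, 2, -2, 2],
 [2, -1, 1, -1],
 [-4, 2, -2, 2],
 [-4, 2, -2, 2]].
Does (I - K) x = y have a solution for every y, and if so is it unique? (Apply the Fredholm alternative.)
(I - K) is invertible (det(I - K) = 6 ≠ 0), so for every y in C^4 the equation (I - K) x = y has a unique solution.

K has rank 1, so it is an outer product K = u v^T: every row of K is a multiple of one row vector. Reading off the entries, u = (2, -1, 2, 2) and v = (-2, 1, -1, 1) (row i of K equals u_i·v^T). A rank-one matrix u v^T satisfies K u = u (v·u) and kills the (3)-dimensional subspace v^⊥, so its characteristic polynomial is lambda^3 (lambda - v·u) with v·u = tr K = -5. Hence the eigenvalues of I - K are 1 (multiplicity 3) and 1 - (-5) = 6, so det(I - K) = 6. (Direct check: I - K =
[[5, -2, 2, -2],
 [-2, 2, -1, 1],
 [4, -2, 3, -2],
 [4, -2, 2, -1]]
has determinant 6.) The finite-dimensional Fredholm alternative says: either (I - K) is invertible, or ker(I - K) ≠ {0} and then range(I - K) = ker((I - K)^*)^⊥, with dim ker(I - K) = dim ker((I - K)^*). Since det(I - K) ≠ 0, 1 is not an eigenvalue of K and ker(I - K) = {0}, so we are in the first case: for every y there is a unique x = (I - K)^(-1) y. Explicitly, by the Sherman–Morrison formula, (I - u v^T)^(-1) = I + u v^T/(1 - v·u), i.e. (I - K)^(-1) = I + K/(6).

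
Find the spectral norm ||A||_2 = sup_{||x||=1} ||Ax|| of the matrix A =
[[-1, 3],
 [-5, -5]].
||A||_2 = sqrt((60 + sqrt(2000))/2) ≈ 7.2361 (= sqrt(largest eigenvalue of A^T A))

||A||_2 = sigma_max(A) = sqrt(lambda_max(A^T A)). Form the symmetric matrix M = A^T A =
[[26, 22],
 [22, 34]].
Its characteristic polynomial (trace, determinant of M give the coefficients) is
  p(λ) = det(λ I - M) = λ^2 - 60λ + 400.
For λ^2 - 60λ + 400 the discriminant is 2000. It is nonnegative but not a perfect square, so the roots are real and irrational: λ = (60 ± sqrt(2000))/2 ≈ 52.3607, 7.6393.
So the eigenvalues of A^T A are ≈ 7.6393, 52.3607 (all ≥ 0, as they must be for A^T A). The largest is λ_max = (60 + sqrt(2000))/2 ≈ 52.3607, hence ||A||_2 = sqrt(λ_max) = sqrt((60 + sqrt(2000))/2) ≈ 7.2361.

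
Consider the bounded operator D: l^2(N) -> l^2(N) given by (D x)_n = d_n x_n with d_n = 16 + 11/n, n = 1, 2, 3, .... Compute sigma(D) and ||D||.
sigma(D) = {16 + 11/n : n ≥ 1} ∪ {16}; ||D|| = 27

A bounded diagonal operator on l^2 with diagonal entries d_n has spectrum equal to the closure of {d_n : n ≥ 1}: every d_n is an eigenvalue (with eigenvector e_n), so {d_n} ⊂ sigma(D); the spectrum is closed, so its closure is too; and for lambda not in the closure, (D - lambda I) has bounded inverse (the diagonal entries 1/(d_n - lambda) are bounded). For our sequence d_n = 16 + 11/n, n = 1, 2, 3, ...:
  - {d_n} = {16 + 11/n : n ≥ 1}; the only limit point is 16
  - closure = {16 + 11/n : n ≥ 1} ∪ {16}
For the norm: a diagonal operator has ||D|| = sup_n |d_n|. Here d_n = 16 + 11/n is positive and decreasing, so sup_n |d_n| = d_1 = 16 + 11 = 27. So ||D|| = 27.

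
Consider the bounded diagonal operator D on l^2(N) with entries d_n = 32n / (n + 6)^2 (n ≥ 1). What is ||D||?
||D|| = 4/3 (attained at n = 6)

For D diagonal, ||D|| = sup_n |d_n|. Treat f(x) = 32x / (x + 6)^2 for real x > 0. By the quotient rule, f'(x) = 32(6 - x)/(x + 6)^3, which is positive for x < 6 and negative for x > 6. So f has a unique maximum at x = 6, and since 6 is a positive integer, the supremum over n ≥ 1 is attained at n = 6: d_6 = 32·6/(6 + 6)^2 = 32·6/144 = 4/3. Hence ||D|| = 4/3.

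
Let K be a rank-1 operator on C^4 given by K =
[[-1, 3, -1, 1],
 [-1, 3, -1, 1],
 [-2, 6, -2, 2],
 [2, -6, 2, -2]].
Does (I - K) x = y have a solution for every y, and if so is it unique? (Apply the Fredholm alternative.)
(I - K) is invertible (det(I - K) = 3 ≠ 0), so for every y in C^4 the equation (I - K) x = y has a unique solution.

K has rank 1, so it is an outer product K = u v^T: every row of K is a multiple of one row vector. Reading off the entries, u = (1, 1, 2, -2) and v = (-1, 3, -1, 1) (row i of K equals u_i·v^T). A rank-one matrix u v^T satisfies K u = u (v·u) and kills the (3)-dimensional subspace v^⊥, so its characteristic polynomial is lambda^3 (lambda - v·u) with v·u = tr K = -2. Hence the eigenvalues of I - K are 1 (multiplicity 3) and 1 - (-2) = 3, so det(I - K) = 3. (Direct check: I - K =
[[2, -3, 1, -1],
 [1, -2, 1, -1],
 [2, -6, 3, -2],
 [-2, 6, -2, 3]]
has determinant 3.) The finite-dimensional Fredholm alternative says: either (I - K) is invertible, or ker(I - K) ≠ {0} and then range(I - K) = ker((I - K)^*)^⊥, with dim ker(I - K) = dim ker((I - K)^*). Since det(I - K) ≠ 0, 1 is not an eigenvalue of K and ker(I - K) = {0}, so we are in the first case: for every y there is a unique x = (I - K)^(-1) y. Explicitly, by the Sherman–Morrison formula, (I - u v^T)^(-1) = I + u v^T/(1 - v·u), i.e. (I - K)^(-1) = I + K/(3).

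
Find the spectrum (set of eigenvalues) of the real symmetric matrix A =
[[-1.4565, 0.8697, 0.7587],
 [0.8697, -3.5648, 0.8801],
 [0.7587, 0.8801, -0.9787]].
sigma(A) ≈ {-4, -2, 0}

A is real symmetric, so its spectrum consists of real eigenvalues. Expanding the characteristic polynomial of the displayed matrix gives
  det(λ I - A) = p(λ) = λ^3 + (6)λ^2 + (8)λ + (0).
Solving p(λ) = 0 yields eigenvalues ≈ -4, -2, 0. (A is shown rounded to 4 decimals, so these recover the underlying integer eigenvalues to within that precision.)
Verification: the trace of A = -6 equals the sum of eigenvalues -6, and det(A) ≈ 0.0003 matches the eigenvalue product 0.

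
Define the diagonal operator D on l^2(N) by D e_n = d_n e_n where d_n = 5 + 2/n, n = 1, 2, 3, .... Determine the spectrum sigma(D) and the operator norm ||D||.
sigma(D) = {5 + 2/n : n ≥ 1} ∪ {5}; ||D|| = 7

A bounded diagonal operator on l^2 with diagonal entries d_n has spectrum equal to the closure of {d_n : n ≥ 1}: every d_n is an eigenvalue (with eigenvector e_n), so {d_n} ⊂ sigma(D); the spectrum is closed, so its closure is too; and for lambda not in the closure, (D - lambda I) has bounded inverse (the diagonal entries 1/(d_n - lambda) are bounded). For our sequence d_n = 5 + 2/n, n = 1, 2, 3, ...:
  - {d_n} = {5 + 2/n : n ≥ 1}; the only limit point is 5
  - closure = {5 + 2/n : n ≥ 1} ∪ {5}
For the norm: a diagonal operator has ||D|| = sup_n |d_n|. Here d_n = 5 + 2/n is positive and decreasing, so sup_n |d_n| = d_1 = 5 + 2 = 7. So ||D|| = 7.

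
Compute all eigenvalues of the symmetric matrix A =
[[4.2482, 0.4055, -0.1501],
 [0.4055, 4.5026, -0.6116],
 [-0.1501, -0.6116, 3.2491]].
sigma(A) ≈ {3, 4, 5}

A is real symmetric, so its spectrum consists of real eigenvalues. Expanding the characteristic polynomial of the displayed matrix gives
  det(λ I - A) = p(λ) = λ^3 + (-12)λ^2 + (47)λ + (-59.9983).
Solving p(λ) = 0 yields eigenvalues ≈ 3, 4, 5. (A is shown rounded to 4 decimals, so these recover the underlying integer eigenvalues to within that precision.)
Verification: the trace of A = 12 equals the sum of eigenvalues 12, and det(A) ≈ 59.9983 matches the eigenvalue product 60.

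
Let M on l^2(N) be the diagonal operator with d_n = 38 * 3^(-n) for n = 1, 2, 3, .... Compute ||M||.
||M|| = 38/3 (attained at n = 1)

For M diagonal, ||M|| = sup_n |d_n|. The sequence d_n = 38 * 3^(-n) is positive and strictly decreasing (ratio 3^(-1) < 1), so the supremum is d_1 = 38/3. Hence ||M|| = 38/3.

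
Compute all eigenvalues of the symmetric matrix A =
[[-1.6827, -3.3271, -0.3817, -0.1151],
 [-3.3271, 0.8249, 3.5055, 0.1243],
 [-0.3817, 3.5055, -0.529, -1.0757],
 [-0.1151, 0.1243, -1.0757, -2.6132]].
sigma(A) ≈ {-5, -3, -1, 5}

A is real symmetric, so its spectrum consists of real eigenvalues. Expanding the characteristic polynomial of the displayed matrix gives
  det(λ I - A) = p(λ) = λ^4 + (4)λ^3 + (-22)λ^2 + (-100)λ + (-74.999).
Solving p(λ) = 0 yields eigenvalues ≈ -5, -3, -1, 5. (A is shown rounded to 4 decimals, so these recover the underlying integer eigenvalues to within that precision.)
Verification: the trace of A = -4 equals the sum of eigenvalues -4, and det(A) ≈ -74.9990 matches the eigenvalue product -75.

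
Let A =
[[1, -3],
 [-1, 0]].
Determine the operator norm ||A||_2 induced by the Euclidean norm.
||A||_2 = sqrt((11 + sqrt(85))/2) ≈ 3.1796 (= sqrt(largest eigenvalue of A^T A))

||A||_2 = sigma_max(A) = sqrt(lambda_max(A^T A)). Form the symmetric matrix M = A^T A =
[[2, -3],
 [-3, 9]].
Its characteristic polynomial (trace, determinant of M give the coefficients) is
  p(λ) = det(λ I - M) = λ^2 - 11λ + 9.
For λ^2 - 11λ + 9 the discriminant is 85. It is nonnegative but not a perfect square, so the roots are real and irrational: λ = (11 ± sqrt(85))/2 ≈ 10.1098, 0.8902.
So the eigenvalues of A^T A are ≈ 0.8902, 10.1098 (all ≥ 0, as they must be for A^T A). The largest is λ_max = (11 + sqrt(85))/2 ≈ 10.1098, hence ||A||_2 = sqrt(λ_max) = sqrt((11 + sqrt(85))/2) ≈ 3.1796.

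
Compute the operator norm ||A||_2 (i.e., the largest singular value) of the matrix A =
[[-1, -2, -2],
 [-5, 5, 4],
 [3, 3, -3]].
||A||_2 ≈ 8.4623 (= sqrt(largest eigenvalue of A^T A))

||A||_2 = sigma_max(A) = sqrt(lambda_max(A^T A)). Form the symmetric matrix M = A^T A =
[[35, -14, -27],
 [-14, 38, 15],
 [-27, 15, 29]].
Its characteristic polynomial (trace, sum of principal 2x2 minors, determinant of M give the coefficients) is
  p(λ) = det(λ I - M) = λ^3 - 102λ^2 + 2297λ - 8649.
No integer candidate from the rational root theorem (±divisors of 8649) is a root, so the roots are irrational. The cubic discriminant is Δ = 4157936257 > 0, so there are three distinct real roots. p(4) = -1029 and p(5) = 411 have opposite signs, so a root lies in (4, 5); Newton's method refines it to λ ≈ 4.7017. p(25) = 651 and p(26) = -303 have opposite signs, so a root lies in (25, 26); Newton's method refines it to λ ≈ 25.6881. p(71) = -1833 and p(72) = 1215 have opposite signs, so a root lies in (71, 72); Newton's method refines it to λ ≈ 71.6102. Check (Vieta): the three roots sum to 102, matching tr M = 102.
So the eigenvalues of A^T A are ≈ 4.7017, 25.6881, 71.6102 (all ≥ 0, as they must be for A^T A). The largest is λ_max ≈ 71.6102, hence ||A||_2 = sqrt(λ_max) ≈ 8.4623.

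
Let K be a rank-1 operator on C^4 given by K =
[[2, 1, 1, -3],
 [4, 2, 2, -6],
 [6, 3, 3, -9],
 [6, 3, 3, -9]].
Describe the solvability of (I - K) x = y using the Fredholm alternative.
(I - K) is invertible (det(I - K) = 3 ≠ 0), so for every y in C^4 the equation (I - K) x = y has a unique solution.

K has rank 1, so it is an outer product K = u v^T: every row of K is a multiple of one row vector. Reading off the entries, u = (-1, -2, -3, -3) and v = (-2, -1, -1, 3) (row i of K equals u_i·v^T). A rank-one matrix u v^T satisfies K u = u (v·u) and kills the (3)-dimensional subspace v^⊥, so its characteristic polynomial is lambda^3 (lambda - v·u) with v·u = tr K = -2. Hence the eigenvalues of I - K are 1 (multiplicity 3) and 1 - (-2) = 3, so det(I - K) = 3. (Direct check: I - K =
[[-1, -1, -1, 3],
 [-4, -1, -2, 6],
 [-6, -3, -2, 9],
 [-6, -3, -3, 10]]
has determinant 3.) The finite-dimensional Fredholm alternative says: either (I - K) is invertible, or ker(I - K) ≠ {0} and then range(I - K) = ker((I - K)^*)^⊥, with dim ker(I - K) = dim ker((I - K)^*). Since det(I - K) ≠ 0, 1 is not an eigenvalue of K and ker(I - K) = {0}, so we are in the first case: for every y there is a unique x = (I - K)^(-1) y. Explicitly, by the Sherman–Morrison formula, (I - u v^T)^(-1) = I + u v^T/(1 - v·u), i.e. (I - K)^(-1) = I + K/(3).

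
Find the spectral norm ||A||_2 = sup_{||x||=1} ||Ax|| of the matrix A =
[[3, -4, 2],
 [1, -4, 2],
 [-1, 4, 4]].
||A||_2 ≈ 7.5381 (= sqrt(largest eigenvalue of A^T A))

||A||_2 = sigma_max(A) = sqrt(lambda_max(A^T A)). Form the symmetric matrix M = A^T A =
[[11, -20, 4],
 [-20, 48, 0],
 [4, 0, 24]].
Its characteristic polynomial (trace, sum of principal 2x2 minors, determinant of M give the coefficients) is
  p(λ) = det(λ I - M) = λ^3 - 83λ^2 + 1528λ - 2304.
No integer candidate from the rational root theorem (±divisors of 2304) is a root, so the roots are irrational. The cubic discriminant is Δ = 1660855872 > 0, so there are three distinct real roots. p(1) = -858 and p(2) = 428 have opposite signs, so a root lies in (1, 2); Newton's method refines it to λ ≈ 1.6534. p(24) = 384 and p(25) = -354 have opposite signs, so a root lies in (24, 25); Newton's method refines it to λ ≈ 24.5235. p(56) = -1408 and p(57) = 318 have opposite signs, so a root lies in (56, 57); Newton's method refines it to λ ≈ 56.8231. Check (Vieta): the three roots sum to 83, matching tr M = 83.
So the eigenvalues of A^T A are ≈ 1.6534, 24.5235, 56.8231 (all ≥ 0, as they must be for A^T A). The largest is λ_max ≈ 56.8231, hence ||A||_2 = sqrt(λ_max) ≈ 7.5381.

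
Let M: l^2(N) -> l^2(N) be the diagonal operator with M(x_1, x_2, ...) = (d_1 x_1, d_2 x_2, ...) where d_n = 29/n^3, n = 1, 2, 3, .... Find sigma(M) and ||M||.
sigma(M) = {29/n^3 : n ≥ 1} ∪ {0}; ||M|| = 29

A bounded diagonal operator on l^2 with diagonal entries d_n has spectrum equal to the closure of {d_n : n ≥ 1}: every d_n is an eigenvalue (with eigenvector e_n), so {d_n} ⊂ sigma(M); the spectrum is closed, so its closure is too; and for lambda not in the closure, (M - lambda I) has bounded inverse (the diagonal entries 1/(d_n - lambda) are bounded). For our sequence d_n = 29/n^3, n = 1, 2, 3, ...:
  - {d_n} = {29/n^3 : n ≥ 1}; the only limit point is 0
  - closure = {29/n^3 : n ≥ 1} ∪ {0}
For the norm: a diagonal operator has ||M|| = sup_n |d_n|. Here d_n = 29/n^3 is positive and decreasing, so sup_n |d_n| = d_1 = 29. So ||M|| = 29.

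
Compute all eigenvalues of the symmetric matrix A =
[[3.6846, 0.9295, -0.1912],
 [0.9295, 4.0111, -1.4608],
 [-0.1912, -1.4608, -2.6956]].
sigma(A) ≈ {-3, 3, 5}

A is real symmetric, so its spectrum consists of real eigenvalues. Expanding the characteristic polynomial of the displayed matrix gives
  det(λ I - A) = p(λ) = λ^3 + (-5)λ^2 + (-9)λ + (45).
Solving p(λ) = 0 yields eigenvalues ≈ -3, 3, 5. (A is shown rounded to 4 decimals, so these recover the underlying integer eigenvalues to within that precision.)
Verification: the trace of A = 5 equals the sum of eigenvalues 5, and det(A) ≈ -45.0003 matches the eigenvalue product -45.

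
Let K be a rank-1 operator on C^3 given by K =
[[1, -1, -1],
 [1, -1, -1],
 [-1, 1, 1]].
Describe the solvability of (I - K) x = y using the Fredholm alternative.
(I - K) is singular (det(I - K) = 0, i.e. 1 ∈ sigma(K)). (I - K) x = y is solvable iff y ⊥ ker((I - K)^*) = span{(1, -1, -1)}, i.e. iff y_1 - y_2 - y_3 = 0. When solvable, the solutions are x = y + c·(1, 1, -1), c arbitrary (ker(I - K) = span{(1, 1, -1)}, dimension 1).

K has rank 1, so it is an outer product K = u v^T: every row of K is a multiple of one row vector. Reading off the entries, u = (1, 1, -1) and v = (1, -1, -1) (row i of K equals u_i·v^T). A rank-one matrix u v^T satisfies K u = u (v·u) and kills the (2)-dimensional subspace v^⊥, so its characteristic polynomial is lambda^2 (lambda - v·u) with v·u = tr K = 1. Hence the eigenvalues of I - K are 1 (multiplicity 2) and 1 - (1) = 0, so det(I - K) = 0. (Direct check: I - K =
[[0, 1, 1],
 [-1, 2, 1],
 [1, -1, 0]]
has determinant 0.) So 1 is an eigenvalue of K and (I - K) is not invertible. The finite-dimensional Fredholm alternative says: either (I - K) is invertible, or ker(I - K) ≠ {0} and then range(I - K) = ker((I - K)^*)^⊥, with dim ker(I - K) = dim ker((I - K)^*). We are in the second case, so we need both kernels. Kernel of I - K: (I - K) u = u - u (v·u) = u - u = 0, so ker(I - K) = span{u} = span{(1, 1, -1)} (it is exactly 1-dimensional because rank(I - K) = 2). Kernel of the adjoint: K is real, so (I - K)^* = I - K^T = I - v u^T, and (I - v u^T) v = v - v (u·v) = 0; hence ker((I - K)^*) = span{v} = span{(1, -1, -1)}. Therefore (I - K) x = y is solvable iff <y, v> = 0, i.e. iff y_1 - y_2 - y_3 = 0. When this holds, K y = u (v·y) = 0, so (I - K) y = y and x = y is a particular solution; the full solution set is the line x = y + c·u = y + c·(1, 1, -1), c ∈ C.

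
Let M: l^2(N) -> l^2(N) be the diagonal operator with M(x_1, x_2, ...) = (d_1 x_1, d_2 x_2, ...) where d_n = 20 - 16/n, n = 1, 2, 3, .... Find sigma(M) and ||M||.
sigma(M) = {20 - 16/n : n ≥ 1} ∪ {20}; ||M|| = 20

A bounded diagonal operator on l^2 with diagonal entries d_n has spectrum equal to the closure of {d_n : n ≥ 1}: every d_n is an eigenvalue (with eigenvector e_n), so {d_n} ⊂ sigma(M); the spectrum is closed, so its closure is too; and for lambda not in the closure, (M - lambda I) has bounded inverse (the diagonal entries 1/(d_n - lambda) are bounded). For our sequence d_n = 20 - 16/n, n = 1, 2, 3, ...:
  - {d_n} = {20 - 16/n : n ≥ 1}; the only limit point is 20
  - closure = {20 - 16/n : n ≥ 1} ∪ {20}
For the norm: a diagonal operator has ||M|| = sup_n |d_n|. Here d_n = 20 - 16/n increases monotonically from d_1 = 4 toward 20, with all terms in [4, 20); so sup_n |d_n| = 20 (the supremum is the limit, not attained). So ||M|| = 20.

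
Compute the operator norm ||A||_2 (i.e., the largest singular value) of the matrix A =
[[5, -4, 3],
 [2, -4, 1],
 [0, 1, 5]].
||A||_2 ≈ 8.3758 (= sqrt(largest eigenvalue of A^T A))

||A||_2 = sigma_max(A) = sqrt(lambda_max(A^T A)). Form the symmetric matrix M = A^T A =
[[29, -28, 17],
 [-28, 33, -11],
 [17, -11, 35]].
Its characteristic polynomial (trace, sum of principal 2x2 minors, determinant of M give the coefficients) is
  p(λ) = det(λ I - M) = λ^3 - 97λ^2 + 1933λ - 3481.
No integer candidate from the rational root theorem (±divisors of 3481) is a root, so the roots are irrational. The cubic discriminant is Δ = 4979302112 > 0, so there are three distinct real roots. p(1) = -1644 and p(2) = 5 have opposite signs, so a root lies in (1, 2); Newton's method refines it to λ ≈ 1.9968. p(24) = 863 and p(25) = -156 have opposite signs, so a root lies in (24, 25); Newton's method refines it to λ ≈ 24.8498. p(70) = -471 and p(71) = 2696 have opposite signs, so a root lies in (70, 71); Newton's method refines it to λ ≈ 70.1534. Check (Vieta): the three roots sum to 97, matching tr M = 97.
So the eigenvalues of A^T A are ≈ 1.9968, 24.8498, 70.1534 (all ≥ 0, as they must be for A^T A). The largest is λ_max ≈ 70.1534, hence ||A||_2 = sqrt(λ_max) ≈ 8.3758.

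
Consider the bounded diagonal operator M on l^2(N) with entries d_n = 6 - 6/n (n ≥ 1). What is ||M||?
||M|| = 6

For a diagonal operator on l^2 with entries d_n, ||M|| = sup_n |d_n|. Here d_1 = 0, d_2 = 3, ..., and d_n = 6 - 6/n increases monotonically toward 6. All terms lie in [0, 6), so |d_n| = d_n and the supremum is the limit 6, which is not attained by any individual d_n. Hence ||M|| = 6.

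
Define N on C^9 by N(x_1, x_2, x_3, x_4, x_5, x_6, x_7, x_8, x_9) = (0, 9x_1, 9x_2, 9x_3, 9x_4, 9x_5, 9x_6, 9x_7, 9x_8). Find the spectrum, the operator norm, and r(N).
sigma(N) = {0}; ||N|| = 9; r(N) = 0. (N is nilpotent with N^9 = 0.)

On C^9, N is a strictly lower-triangular matrix with 9 on the subdiagonal and zeros elsewhere, so its characteristic polynomial is lambda^9 and every eigenvalue is 0: sigma(N) = {0}. For the operator norm, N e_i = 9e_{i+1} for i = 1, ..., 8 and N e_9 = 0, so the singular values of N are 9 (with multiplicity 8) and 0; hence ||N|| = 9. The spectral radius r(N) = max|lambda| = 0. Note ||N|| > r(N) — characteristic of non-normal nilpotent operators. Indeed N^9 = 0.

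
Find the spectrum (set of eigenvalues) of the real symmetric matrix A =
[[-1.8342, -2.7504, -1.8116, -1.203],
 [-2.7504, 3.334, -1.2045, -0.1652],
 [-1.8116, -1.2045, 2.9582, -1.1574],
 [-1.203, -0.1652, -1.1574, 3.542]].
sigma(A) ≈ {-4, 3, 4, 5}

A is real symmetric, so its spectrum consists of real eigenvalues. Expanding the characteristic polynomial of the displayed matrix gives
  det(λ I - A) = p(λ) = λ^4 + (-8)λ^3 + (-1)λ^2 + (128)λ + (-240).
Solving p(λ) = 0 yields eigenvalues ≈ -4, 3, 4, 5. (A is shown rounded to 4 decimals, so these recover the underlying integer eigenvalues to within that precision.)
Verification: the trace of A = 8 equals the sum of eigenvalues 8, and det(A) ≈ -240.0001 matches the eigenvalue product -240.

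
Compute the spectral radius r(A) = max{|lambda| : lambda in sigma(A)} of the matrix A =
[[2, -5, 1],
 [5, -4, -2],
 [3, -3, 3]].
r(A) ≈ 4.2246

The eigenvalues of A are the roots of its characteristic polynomial. With M = A (coefficients from the trace, the sum of principal 2x2 minors, and det A):
  p(λ) = det(λ I - M) = λ^3 - λ^2 + 2λ - 66.
No integer candidate from the rational root theorem (±divisors of 66) is a root, so the roots are irrational. The cubic discriminant is Δ = -115528 < 0, so there is one real root and a complex-conjugate pair. p(4) = -10 and p(5) = 44 have opposite signs, so a root lies in (4, 5); Newton's method refines it to λ ≈ 4.2246. Dividing out (λ - (4.2246)) leaves approximately λ^2 + 3.2246λ + 15.6227. For λ^2 + 3.2246λ + 15.6227 the discriminant is -52.0928. It is negative, so the remaining roots are the complex-conjugate pair λ ≈ -1.6123 ± 3.6088i. Their product equals the constant term, so |λ|^2 ≈ 15.6227 and |λ| ≈ 3.9526.
Thus the eigenvalues (to 4 decimals) are 4.2246 (modulus 4.2246); -1.6123 ± 3.6088i (modulus 3.9526). The spectral radius is the largest modulus: r(A) ≈ 4.2246. (Cross-check: r(A) ≤ ||A||_2 ≈ 9.1568; equality holds whenever A is normal, though it can also hold for some non-normal A.)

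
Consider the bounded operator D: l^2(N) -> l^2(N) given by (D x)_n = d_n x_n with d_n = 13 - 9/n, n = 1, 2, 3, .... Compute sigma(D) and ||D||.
sigma(D) = {13 - 9/n : n ≥ 1} ∪ {13}; ||D|| = 13

A bounded diagonal operator on l^2 with diagonal entries d_n has spectrum equal to the closure of {d_n : n ≥ 1}: every d_n is an eigenvalue (with eigenvector e_n), so {d_n} ⊂ sigma(D); the spectrum is closed, so its closure is too; and for lambda not in the closure, (D - lambda I) has bounded inverse (the diagonal entries 1/(d_n - lambda) are bounded). For our sequence d_n = 13 - 9/n, n = 1, 2, 3, ...:
  - {d_n} = {13 - 9/n : n ≥ 1}; the only limit point is 13
  - closure = {13 - 9/n : n ≥ 1} ∪ {13}
For the norm: a diagonal operator has ||D|| = sup_n |d_n|. Here d_n = 13 - 9/n increases monotonically from d_1 = 4 toward 13, with all terms in [4, 13); so sup_n |d_n| = 13 (the supremum is the limit, not attained). So ||D|| = 13.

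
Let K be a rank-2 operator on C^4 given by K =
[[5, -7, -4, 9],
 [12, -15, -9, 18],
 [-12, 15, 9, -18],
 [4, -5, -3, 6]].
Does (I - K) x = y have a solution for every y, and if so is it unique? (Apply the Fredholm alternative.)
(I - K) is invertible (det(I - K) = -4 ≠ 0), so for every y in C^4 the equation (I - K) x = y has a unique solution.

K has rank 2 and factors as K = U V^T = u1 v1^T + u2 v2^T with u1 = (1, 3, -3, 1), v1 = (3, -3, -2, 3), u2 = (-2, -3, 3, -1), v2 = (-1, 2, 1, -3) (multiplying out reproduces the displayed K). The nonzero eigenvalues of U V^T coincide with those of the 2 x 2 matrix G = V^T U = [[v1·u1, v1·u2], [v2·u1, v2·u2]] = [[3, -6], [-1, 2]], and by the Sylvester determinant identity det(I_4 - U V^T) = det(I_2 - V^T U) = det([[-2, 6], [1, -1]]) = (-2)(-1) - (6)(1) = -4. (Direct check: I - K =
[[-4, 7, 4, -9],
 [-12, 16, 9, -18],
 [12, -15, -8, 18],
 [-4, 5, 3, -5]]
has determinant -4.) The finite-dimensional Fredholm alternative says: either (I - K) is invertible, or ker(I - K) ≠ {0} and then range(I - K) = ker((I - K)^*)^⊥, with dim ker(I - K) = dim ker((I - K)^*). Since det(I - K) ≠ 0, 1 is not an eigenvalue of K and ker(I - K) = {0}, so we are in the first case: for every y there is a unique x = (I - K)^(-1) y. (Explicitly, by the Woodbury identity, (I - U V^T)^(-1) = I + U (I_2 - G)^(-1) V^T.)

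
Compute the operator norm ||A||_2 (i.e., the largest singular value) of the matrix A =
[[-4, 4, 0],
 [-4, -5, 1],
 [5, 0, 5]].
||A||_2 ≈ 8.226 (= sqrt(largest eigenvalue of A^T A))

||A||_2 = sigma_max(A) = sqrt(lambda_max(A^T A)). Form the symmetric matrix M = A^T A =
[[57, 4, 21],
 [4, 41, -5],
 [21, -5, 26]].
Its characteristic polynomial (trace, sum of principal 2x2 minors, determinant of M give the coefficients) is
  p(λ) = det(λ I - M) = λ^3 - 124λ^2 + 4403λ - 40000.
No integer candidate from the rational root theorem (±divisors of 40000) is a root, so the roots are irrational. The cubic discriminant is Δ = 1491989476 > 0, so there are three distinct real roots. p(13) = -1520 and p(14) = 82 have opposite signs, so a root lies in (13, 14); Newton's method refines it to λ ≈ 13.9462. p(42) = 278 and p(43) = -440 have opposite signs, so a root lies in (42, 43); Newton's method refines it to λ ≈ 42.3861. p(67) = -872 and p(68) = 460 have opposite signs, so a root lies in (67, 68); Newton's method refines it to λ ≈ 67.6678. Check (Vieta): the three roots sum to 124, matching tr M = 124.
So the eigenvalues of A^T A are ≈ 13.9462, 42.3861, 67.6678 (all ≥ 0, as they must be for A^T A). The largest is λ_max ≈ 67.6678, hence ||A||_2 = sqrt(λ_max) ≈ 8.226.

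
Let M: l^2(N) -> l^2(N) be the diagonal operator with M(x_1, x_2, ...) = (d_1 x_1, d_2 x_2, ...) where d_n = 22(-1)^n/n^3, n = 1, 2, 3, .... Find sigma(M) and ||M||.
sigma(M) = {22(-1)^n/n^3 : n ≥ 1} ∪ {0}; ||M|| = 22

A bounded diagonal operator on l^2 with diagonal entries d_n has spectrum equal to the closure of {d_n : n ≥ 1}: every d_n is an eigenvalue (with eigenvector e_n), so {d_n} ⊂ sigma(M); the spectrum is closed, so its closure is too; and for lambda not in the closure, (M - lambda I) has bounded inverse (the diagonal entries 1/(d_n - lambda) are bounded). For our sequence d_n = 22(-1)^n/n^3, n = 1, 2, 3, ...:
  - {d_n} = {22(-1)^n/n^3 : n ≥ 1}; the only limit point is 0
  - closure = {22(-1)^n/n^3 : n ≥ 1} ∪ {0}
For the norm: a diagonal operator has ||M|| = sup_n |d_n|. Here |d_n| = 22/n^3 is decreasing, so sup_n |d_n| = |d_1| = 22. So ||M|| = 22.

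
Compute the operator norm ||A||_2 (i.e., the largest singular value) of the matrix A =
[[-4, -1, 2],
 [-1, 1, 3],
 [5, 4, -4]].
||A||_2 ≈ 8.908 (= sqrt(largest eigenvalue of A^T A))

||A||_2 = sigma_max(A) = sqrt(lambda_max(A^T A)). Form the symmetric matrix M = A^T A =
[[42, 23, -31],
 [23, 18, -15],
 [-31, -15, 29]].
Its characteristic polynomial (trace, sum of principal 2x2 minors, determinant of M give the coefficients) is
  p(λ) = det(λ I - M) = λ^3 - 89λ^2 + 781λ - 1225.
No integer candidate from the rational root theorem (±divisors of 1225) is a root, so the roots are irrational. The cubic discriminant is Δ = 963791392 > 0, so there are three distinct real roots. p(2) = -11 and p(3) = 344 have opposite signs, so a root lies in (2, 3); Newton's method refines it to λ ≈ 2.0253. p(7) = 224 and p(8) = -161 have opposite signs, so a root lies in (7, 8); Newton's method refines it to λ ≈ 7.6223. p(79) = -1936 and p(80) = 3655 have opposite signs, so a root lies in (79, 80); Newton's method refines it to λ ≈ 79.3524. Check (Vieta): the three roots sum to 89, matching tr M = 89.
So the eigenvalues of A^T A are ≈ 2.0253, 7.6223, 79.3524 (all ≥ 0, as they must be for A^T A). The largest is λ_max ≈ 79.3524, hence ||A||_2 = sqrt(λ_max) ≈ 8.908.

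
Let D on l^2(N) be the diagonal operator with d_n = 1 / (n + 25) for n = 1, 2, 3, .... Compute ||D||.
||D|| = 1/26 (attained at n = 1)

For D diagonal, ||D|| = sup_n |d_n| = sup_n 1/(n + 25). This is positive and strictly decreasing in n, so the supremum is attained at n = 1: d_1 = 1/(1 + 25) = 1/26. Hence ||D|| = 1/26.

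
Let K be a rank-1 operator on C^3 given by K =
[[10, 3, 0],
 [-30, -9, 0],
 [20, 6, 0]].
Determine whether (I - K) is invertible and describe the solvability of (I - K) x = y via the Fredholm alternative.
(I - K) is singular (det(I - K) = 0, i.e. 1 ∈ sigma(K)). (I - K) x = y is solvable iff y ⊥ ker((I - K)^*) = span{(10, 3, 0)}, i.e. iff 10y_1 + 3y_2 = 0. When solvable, the solutions are x = y + c·(1, -3, 2), c arbitrary (ker(I - K) = span{(1, -3, 2)}, dimension 1).

K has rank 1, so it is an outer product K = u v^T: every row of K is a multiple of one row vector. Reading off the entries, u = (1, -3, 2) and v = (10, 3, 0) (row i of K equals u_i·v^T). A rank-one matrix u v^T satisfies K u = u (v·u) and kills the (2)-dimensional subspace v^⊥, so its characteristic polynomial is lambda^2 (lambda - v·u) with v·u = tr K = 1. Hence the eigenvalues of I - K are 1 (multiplicity 2) and 1 - (1) = 0, so det(I - K) = 0. (Direct check: I - K =
[[-9, -3, 0],
 [30, 10, 0],
 [-20, -6, 1]]
has determinant 0.) So 1 is an eigenvalue of K and (I - K) is not invertible. The finite-dimensional Fredholm alternative says: either (I - K) is invertible, or ker(I - K) ≠ {0} and then range(I - K) = ker((I - K)^*)^⊥, with dim ker(I - K) = dim ker((I - K)^*). We are in the second case, so we need both kernels. Kernel of I - K: (I - K) u = u - u (v·u) = u - u = 0, so ker(I - K) = span{u} = span{(1, -3, 2)} (it is exactly 1-dimensional because rank(I - K) = 2). Kernel of the adjoint: K is real, so (I - K)^* = I - K^T = I - v u^T, and (I - v u^T) v = v - v (u·v) = 0; hence ker((I - K)^*) = span{v} = span{(10, 3, 0)}. Therefore (I - K) x = y is solvable iff <y, v> = 0, i.e. iff 10y_1 + 3y_2 = 0. When this holds, K y = u (v·y) = 0, so (I - K) y = y and x = y is a particular solution; the full solution set is the line x = y + c·u = y + c·(1, -3, 2), c ∈ C.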